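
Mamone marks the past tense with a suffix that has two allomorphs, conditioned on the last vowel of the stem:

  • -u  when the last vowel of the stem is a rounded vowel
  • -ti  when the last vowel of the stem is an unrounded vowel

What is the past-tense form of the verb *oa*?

Since the last vowel of *oa* is /a/ (an unrounded vowel), it takes -ti, giving *oati*.

oati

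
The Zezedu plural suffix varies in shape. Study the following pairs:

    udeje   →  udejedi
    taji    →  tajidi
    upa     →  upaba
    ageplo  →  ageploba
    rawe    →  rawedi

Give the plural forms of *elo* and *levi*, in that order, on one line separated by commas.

eloba, levidi

The pattern is front/back vowel harmony: -di when the last vowel of the stem is a front vowel (*udeje*, *taji*, *rawe*); -ba when the last vowel of the stem is a back vowel (*upa*, *ageplo*).
Since the last vowel of *elo* is /o/ (a back vowel), it takes -ba, giving *eloba*.
*levi* — last vowel /i/ (a front vowel) → -di → *levidi*.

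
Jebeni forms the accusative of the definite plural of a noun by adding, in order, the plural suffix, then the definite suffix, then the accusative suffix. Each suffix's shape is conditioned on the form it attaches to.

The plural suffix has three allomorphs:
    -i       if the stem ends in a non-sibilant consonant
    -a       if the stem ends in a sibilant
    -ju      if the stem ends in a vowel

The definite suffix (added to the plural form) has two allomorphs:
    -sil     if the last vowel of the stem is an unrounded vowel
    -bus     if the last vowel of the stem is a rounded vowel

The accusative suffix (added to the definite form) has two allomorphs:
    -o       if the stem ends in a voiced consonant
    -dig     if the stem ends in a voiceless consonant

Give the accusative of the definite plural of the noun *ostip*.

ostipisilo

*ostip*: final sound = /p/, a non-sibilant consonant → -i → *ostipi*.
Since the last vowel of the plural form *ostipi* is /i/ (an unrounded vowel), it takes -sil, giving *ostipisil*.
Since the final consonant of the definite form *ostipisil* is /l/ (voiced), it takes -o, giving *ostipisilo*.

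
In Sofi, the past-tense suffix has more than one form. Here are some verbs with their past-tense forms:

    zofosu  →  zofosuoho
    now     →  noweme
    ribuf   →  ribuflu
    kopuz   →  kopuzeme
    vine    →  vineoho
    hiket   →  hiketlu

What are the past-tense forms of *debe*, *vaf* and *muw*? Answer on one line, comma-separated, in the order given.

Looking at the final sound of each stem: -lu when the stem ends in a voiceless consonant (*ribuf*, *hiket*); -eme when the stem ends in a voiced consonant (*now*, *kopuz*); -oho when the stem ends in a vowel (*zofosu*, *vine*).
*debe*: final sound = /e/, a vowel → -oho → *debeoho*.
Since the final sound of *vaf* is /f/ (a voiceless consonant), it takes -lu, giving *vaflu*.
Since the final sound of *muw* is /w/ (a voiced consonant), it takes -eme, giving *muweme*.

debeoho, vaflu, muweme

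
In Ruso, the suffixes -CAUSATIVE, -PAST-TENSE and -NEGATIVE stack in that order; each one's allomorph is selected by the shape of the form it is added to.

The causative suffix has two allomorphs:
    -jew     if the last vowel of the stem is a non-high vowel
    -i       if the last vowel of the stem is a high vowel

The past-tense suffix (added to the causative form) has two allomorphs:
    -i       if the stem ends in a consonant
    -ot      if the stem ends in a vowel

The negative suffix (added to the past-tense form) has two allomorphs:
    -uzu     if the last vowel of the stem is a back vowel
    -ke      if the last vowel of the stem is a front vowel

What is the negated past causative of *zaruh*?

*zaruh*: last vowel = /u/, a high vowel → -i → *zaruhi*.
The causative form *zaruhi* — final sound /i/ (a vowel) → -ot → *zaruhiot*.
The past-tense form *zaruhiot* — last vowel /o/ (a back vowel) → -uzu → *zaruhiotuzu*.

zaruhiotuzu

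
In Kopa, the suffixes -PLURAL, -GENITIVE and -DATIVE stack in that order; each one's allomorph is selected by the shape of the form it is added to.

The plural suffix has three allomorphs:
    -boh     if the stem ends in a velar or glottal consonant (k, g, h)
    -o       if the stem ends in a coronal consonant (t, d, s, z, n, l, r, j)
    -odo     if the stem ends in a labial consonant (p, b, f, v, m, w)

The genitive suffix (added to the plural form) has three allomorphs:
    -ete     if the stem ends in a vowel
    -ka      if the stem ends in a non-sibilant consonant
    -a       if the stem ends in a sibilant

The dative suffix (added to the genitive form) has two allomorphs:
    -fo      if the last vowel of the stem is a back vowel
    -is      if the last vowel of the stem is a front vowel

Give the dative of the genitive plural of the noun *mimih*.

Since the final consonant of *mimih* is /h/ (velar/glottal), it takes -boh, giving *mimihboh*.
Since the final sound of the plural form *mimihboh* is /h/ (a non-sibilant consonant), it takes -ka, giving *mimihbohka*.
Since the last vowel of the genitive form *mimihbohka* is /a/ (a back vowel), it takes -fo, giving *mimihbohkafo*.

mimihbohkafo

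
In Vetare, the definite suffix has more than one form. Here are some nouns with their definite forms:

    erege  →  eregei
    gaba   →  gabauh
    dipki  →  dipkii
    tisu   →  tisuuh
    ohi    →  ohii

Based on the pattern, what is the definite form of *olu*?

The pattern is front/back vowel harmony: -i when the last vowel of the stem is a front vowel (*erege*, *dipki*, *ohi*); -uh when the last vowel of the stem is a back vowel (*gaba*, *tisu*).
*olu* — last vowel /u/ (a back vowel) → -uh → *oluuh*.

oluuh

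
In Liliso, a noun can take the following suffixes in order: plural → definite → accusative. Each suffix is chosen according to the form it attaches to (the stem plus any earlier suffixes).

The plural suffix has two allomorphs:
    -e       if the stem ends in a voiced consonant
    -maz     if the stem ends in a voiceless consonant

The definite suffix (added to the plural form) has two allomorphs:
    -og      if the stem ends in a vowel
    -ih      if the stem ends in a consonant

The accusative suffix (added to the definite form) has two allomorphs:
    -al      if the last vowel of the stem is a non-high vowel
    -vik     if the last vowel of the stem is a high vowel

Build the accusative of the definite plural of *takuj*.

takujeogal

The final consonant of *takuj* is /j/, which is voiced, so the plural suffix is -e, giving *takuje*.
The final sound of the plural form *takuje* is /e/, which is a vowel, so the definite suffix is -og, giving *takujeog*.
Since the last vowel of the definite form *takujeog* is /o/ (a non-high vowel), it takes -al, giving *takujeogal*.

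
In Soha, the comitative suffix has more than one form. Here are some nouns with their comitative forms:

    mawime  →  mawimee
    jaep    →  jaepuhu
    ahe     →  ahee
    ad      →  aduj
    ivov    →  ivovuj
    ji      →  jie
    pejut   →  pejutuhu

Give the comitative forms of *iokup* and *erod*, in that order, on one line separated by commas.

iokupuhu, eroduj

The suffix is conditioned by the final sound: -uhu when the stem ends in a voiceless consonant (*jaep*, *pejut*); -uj when the stem ends in a voiced consonant (*ad*, *ivov*); -e when the stem ends in a vowel (*mawime*, *ahe*, *ji*).
Since the final sound of *iokup* is /p/ (a voiceless consonant), it takes -uhu, giving *iokupuhu*.
The final sound of *erod* is /d/, which is a voiced consonant, so the suffix is -uj, giving *eroduj*.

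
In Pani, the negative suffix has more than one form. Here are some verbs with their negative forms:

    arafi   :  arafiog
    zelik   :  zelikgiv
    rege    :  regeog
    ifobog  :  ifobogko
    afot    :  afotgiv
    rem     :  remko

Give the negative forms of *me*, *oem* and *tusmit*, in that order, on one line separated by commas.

The alternation tracks the final sound of the stem — -giv when the stem ends in a voiceless consonant (*zelik*, *afot*); -ko when the stem ends in a voiced consonant (*ifobog*, *rem*); -og when the stem ends in a vowel (*arafi*, *rege*).
The final sound of *me* is /e/, which is a vowel, so the suffix is -og, giving *meog*.
*oem* — final sound /m/ (a voiced consonant) → -ko → *oemko*.
*tusmit*: final sound = /t/, a voiceless consonant → -giv → *tusmitgiv*.

meog, oemko, tusmitgiv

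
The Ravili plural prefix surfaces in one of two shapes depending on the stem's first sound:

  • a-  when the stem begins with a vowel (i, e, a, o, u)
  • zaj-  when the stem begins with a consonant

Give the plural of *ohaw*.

aohaw

*ohaw*: first sound = /o/, a vowel → a- → *aohaw*.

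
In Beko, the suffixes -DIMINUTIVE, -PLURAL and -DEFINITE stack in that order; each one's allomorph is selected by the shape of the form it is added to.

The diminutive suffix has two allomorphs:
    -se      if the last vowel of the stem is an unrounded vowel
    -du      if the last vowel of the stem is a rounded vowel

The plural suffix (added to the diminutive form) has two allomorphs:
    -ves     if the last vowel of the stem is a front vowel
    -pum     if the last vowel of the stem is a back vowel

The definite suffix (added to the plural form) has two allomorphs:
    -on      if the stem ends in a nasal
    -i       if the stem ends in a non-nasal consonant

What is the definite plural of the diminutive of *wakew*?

The last vowel of *wakew* is /e/, which is an unrounded vowel, so the diminutive suffix is -se, giving *wakewse*.
The diminutive form *wakewse* — last vowel /e/ (a front vowel) → -ves → *wakewseves*.
The plural form *wakewseves*: final consonant = /s/, non-nasal → -i → *wakewsevesi*.

wakewsevesi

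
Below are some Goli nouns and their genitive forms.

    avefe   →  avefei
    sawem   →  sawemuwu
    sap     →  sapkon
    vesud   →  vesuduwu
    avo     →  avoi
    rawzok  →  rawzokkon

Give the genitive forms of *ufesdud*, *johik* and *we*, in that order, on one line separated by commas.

Looking at the final sound of each stem: -kon when the stem ends in a voiceless consonant (*sap*, *rawzok*); -uwu when the stem ends in a voiced consonant (*sawem*, *vesud*); -i when the stem ends in a vowel (*avefe*, *avo*).
*ufesdud*: final sound = /d/, a voiced consonant → -uwu → *ufesduduwu*.
Since the final sound of *johik* is /k/ (a voiceless consonant), it takes -kon, giving *johikkon*.
Since the final sound of *we* is /e/ (a vowel), it takes -i, giving *wei*.

ufesduduwu, johikkon, wei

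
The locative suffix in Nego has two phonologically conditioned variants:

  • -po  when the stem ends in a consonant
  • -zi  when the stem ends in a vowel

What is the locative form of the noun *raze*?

razezi

The final sound of *raze* is /e/, which is a vowel, so the suffix is -zi, giving *razezi*.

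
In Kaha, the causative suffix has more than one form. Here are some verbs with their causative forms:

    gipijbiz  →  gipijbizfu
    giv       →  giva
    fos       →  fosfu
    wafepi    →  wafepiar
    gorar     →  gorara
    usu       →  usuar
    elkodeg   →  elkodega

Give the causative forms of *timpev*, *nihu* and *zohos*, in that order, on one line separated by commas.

The alternation tracks the final sound of the stem — -fu when the stem ends in a sibilant (*gipijbiz*, *fos*); -a when the stem ends in a non-sibilant consonant (*giv*, *gorar*, *elkodeg*); -ar when the stem ends in a vowel (*wafepi*, *usu*).
Since the final sound of *timpev* is /v/ (a non-sibilant consonant), it takes -a, giving *timpeva*.
Since the final sound of *nihu* is /u/ (a vowel), it takes -ar, giving *nihuar*.
*zohos*: final sound = /s/, a sibilant → -fu → *zohosfu*.

timpeva, nihuar, zohosfu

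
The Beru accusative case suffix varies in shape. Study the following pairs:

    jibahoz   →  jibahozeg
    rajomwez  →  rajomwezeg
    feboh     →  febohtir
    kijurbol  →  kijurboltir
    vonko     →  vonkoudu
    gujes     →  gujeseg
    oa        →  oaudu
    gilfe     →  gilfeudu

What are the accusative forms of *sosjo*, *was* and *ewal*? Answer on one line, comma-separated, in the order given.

sosjoudu, waseg, ewaltir

Looking at the final sound of each stem: -eg when the stem ends in a sibilant (*jibahoz*, *rajomwez*, *gujes*); -tir when the stem ends in a non-sibilant consonant (*feboh*, *kijurbol*); -udu when the stem ends in a vowel (*vonko*, *oa*, *gilfe*).
*sosjo*: final sound = /o/, a vowel → -udu → *sosjoudu*.
*was* — final sound /s/ (a sibilant) → -eg → *waseg*.
Since the final sound of *ewal* is /l/ (a non-sibilant consonant), it takes -tir, giving *ewaltir*.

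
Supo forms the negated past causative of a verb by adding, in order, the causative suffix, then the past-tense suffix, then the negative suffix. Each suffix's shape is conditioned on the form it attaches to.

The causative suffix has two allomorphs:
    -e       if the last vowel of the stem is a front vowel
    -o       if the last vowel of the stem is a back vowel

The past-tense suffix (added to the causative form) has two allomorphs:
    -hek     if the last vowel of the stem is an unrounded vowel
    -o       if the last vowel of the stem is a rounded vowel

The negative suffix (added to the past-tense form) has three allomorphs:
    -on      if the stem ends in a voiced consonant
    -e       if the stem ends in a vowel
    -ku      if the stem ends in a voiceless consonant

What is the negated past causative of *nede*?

nedeehekku

The last vowel of *nede* is /e/, which is a front vowel, so the causative suffix is -e, giving *nedee*.
The causative form *nedee*: last vowel = /e/, an unrounded vowel → -hek → *nedeehek*.
The final sound of the past-tense form *nedeehek* is /k/, which is a voiceless consonant, so the negative suffix is -ku, giving *nedeehekku*.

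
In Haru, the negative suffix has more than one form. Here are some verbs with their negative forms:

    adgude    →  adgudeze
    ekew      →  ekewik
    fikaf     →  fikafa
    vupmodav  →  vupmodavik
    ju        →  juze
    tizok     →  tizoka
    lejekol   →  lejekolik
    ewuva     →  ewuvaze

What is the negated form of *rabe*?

rabeze

The suffix is conditioned by the final sound: -a when the stem ends in a voiceless consonant (*fikaf*, *tizok*); -ik when the stem ends in a voiced consonant (*ekew*, *vupmodav*, *lejekol*); -ze when the stem ends in a vowel (*adgude*, *ju*, *ewuva*).
Since the final sound of *rabe* is /e/ (a vowel), it takes -ze, giving *rabeze*.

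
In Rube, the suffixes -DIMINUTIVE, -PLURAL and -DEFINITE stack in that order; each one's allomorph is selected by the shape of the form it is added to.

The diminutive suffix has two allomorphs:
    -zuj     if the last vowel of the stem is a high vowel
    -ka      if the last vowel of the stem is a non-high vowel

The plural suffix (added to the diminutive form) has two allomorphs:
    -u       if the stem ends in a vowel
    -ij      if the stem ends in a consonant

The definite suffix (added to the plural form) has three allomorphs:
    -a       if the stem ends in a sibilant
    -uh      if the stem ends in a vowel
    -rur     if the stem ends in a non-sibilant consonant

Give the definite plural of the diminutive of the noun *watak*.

*watak* — last vowel /a/ (a non-high vowel) → -ka → *watakka*.
Since the final sound of the diminutive form *watakka* is /a/ (a vowel), it takes -u, giving *watakkau*.
The plural form *watakkau* — final sound /u/ (a vowel) → -uh → *watakkauuh*.

watakkauuh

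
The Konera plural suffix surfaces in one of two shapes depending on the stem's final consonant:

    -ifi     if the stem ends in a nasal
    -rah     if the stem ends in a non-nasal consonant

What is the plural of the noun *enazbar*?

enazbarrah

Since the final consonant of *enazbar* is /r/ (non-nasal), it takes -rah, giving *enazbarrah*.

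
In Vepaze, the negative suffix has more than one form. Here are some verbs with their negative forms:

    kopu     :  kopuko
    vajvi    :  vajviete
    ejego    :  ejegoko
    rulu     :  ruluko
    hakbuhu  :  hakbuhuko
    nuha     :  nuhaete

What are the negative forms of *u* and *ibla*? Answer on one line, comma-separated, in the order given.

uko, iblaete

The suffix is conditioned by the last vowel: -ko when the last vowel of the stem is a rounded vowel (*kopu*, *ejego*, *rulu*, *hakbuhu*); -ete when the last vowel of the stem is an unrounded vowel (*vajvi*, *nuha*).
The last vowel of *u* is /u/, which is a rounded vowel, so the suffix is -ko, giving *uko*.
Since the last vowel of *ibla* is /a/ (an unrounded vowel), it takes -ete, giving *iblaete*.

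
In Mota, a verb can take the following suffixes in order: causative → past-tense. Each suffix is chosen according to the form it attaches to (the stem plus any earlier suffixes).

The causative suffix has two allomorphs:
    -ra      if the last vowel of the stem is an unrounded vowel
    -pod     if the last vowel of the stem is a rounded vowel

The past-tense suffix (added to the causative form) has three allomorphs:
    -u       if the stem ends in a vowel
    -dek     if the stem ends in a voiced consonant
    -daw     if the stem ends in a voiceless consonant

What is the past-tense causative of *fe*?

ferau

*fe*: last vowel = /e/, an unrounded vowel → -ra → *fera*.
Since the final sound of the causative form *fera* is /a/ (a vowel), it takes -u, giving *ferau*.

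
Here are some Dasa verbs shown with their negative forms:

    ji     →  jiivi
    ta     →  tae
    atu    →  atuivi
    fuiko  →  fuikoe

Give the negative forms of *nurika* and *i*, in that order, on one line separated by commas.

nurikae, iivi

The alternation tracks the last vowel of the stem — -ivi when the last vowel of the stem is a high vowel (*ji*, *atu*); -e when the last vowel of the stem is a non-high vowel (*ta*, *fuiko*).
The last vowel of *nurika* is /a/, which is a non-high vowel, so the suffix is -e, giving *nurikae*.
Since the last vowel of *i* is /i/ (a high vowel), it takes -ivi, giving *iivi*.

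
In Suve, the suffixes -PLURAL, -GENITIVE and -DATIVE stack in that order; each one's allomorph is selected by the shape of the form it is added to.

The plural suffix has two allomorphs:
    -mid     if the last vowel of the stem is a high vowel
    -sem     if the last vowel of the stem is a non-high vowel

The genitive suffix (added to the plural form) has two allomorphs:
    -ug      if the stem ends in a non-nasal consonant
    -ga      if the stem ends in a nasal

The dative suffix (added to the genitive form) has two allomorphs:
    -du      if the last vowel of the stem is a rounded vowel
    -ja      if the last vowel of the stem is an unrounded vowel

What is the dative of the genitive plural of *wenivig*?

*wenivig* — last vowel /i/ (a high vowel) → -mid → *wenivigmid*.
Since the final consonant of the plural form *wenivigmid* is /d/ (non-nasal), it takes -ug, giving *wenivigmidug*.
The last vowel of the genitive form *wenivigmidug* is /u/, which is a rounded vowel, so the dative suffix is -du, giving *wenivigmidugdu*.

wenivigmidugdu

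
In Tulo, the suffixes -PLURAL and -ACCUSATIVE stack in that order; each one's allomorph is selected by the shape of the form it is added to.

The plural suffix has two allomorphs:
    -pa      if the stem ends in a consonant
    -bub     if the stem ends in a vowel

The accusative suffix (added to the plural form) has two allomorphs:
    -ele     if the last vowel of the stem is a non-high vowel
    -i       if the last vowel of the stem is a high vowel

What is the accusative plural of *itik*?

The final sound of *itik* is /k/, which is a consonant, so the plural suffix is -pa, giving *itikpa*.
Since the last vowel of the plural form *itikpa* is /a/ (a non-high vowel), it takes -ele, giving *itikpaele*.

itikpaele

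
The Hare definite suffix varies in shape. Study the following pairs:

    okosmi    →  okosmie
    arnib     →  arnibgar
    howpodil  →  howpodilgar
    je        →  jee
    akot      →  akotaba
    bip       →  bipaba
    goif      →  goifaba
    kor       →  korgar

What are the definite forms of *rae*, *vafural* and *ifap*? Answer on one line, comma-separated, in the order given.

raee, vafuralgar, ifapaba

The suffix is conditioned by the final sound: -aba when the stem ends in a voiceless consonant (*akot*, *bip*, *goif*); -gar when the stem ends in a voiced consonant (*arnib*, *howpodil*, *kor*); -e when the stem ends in a vowel (*okosmi*, *je*).
*rae*: final sound = /e/, a vowel → -e → *raee*.
*vafural* — final sound /l/ (a voiced consonant) → -gar → *vafuralgar*.
Since the final sound of *ifap* is /p/ (a voiceless consonant), it takes -aba, giving *ifapaba*.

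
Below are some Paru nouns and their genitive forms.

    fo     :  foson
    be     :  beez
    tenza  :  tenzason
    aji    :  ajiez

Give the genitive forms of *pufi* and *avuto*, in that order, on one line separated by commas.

The alternation tracks the last vowel of the stem — -ez when the last vowel of the stem is a front vowel (*be*, *aji*); -son when the last vowel of the stem is a back vowel (*fo*, *tenza*).
*pufi*: last vowel = /i/, a front vowel → -ez → *pufiez*.
*avuto*: last vowel = /o/, a back vowel → -son → *avutoson*.

pufiez, avutoson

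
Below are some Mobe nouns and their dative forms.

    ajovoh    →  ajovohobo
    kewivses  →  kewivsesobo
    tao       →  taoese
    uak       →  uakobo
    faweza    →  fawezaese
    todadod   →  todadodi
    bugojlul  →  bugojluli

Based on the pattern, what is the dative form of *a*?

aese

The alternation tracks the final sound of the stem — -obo when the stem ends in a voiceless consonant (*ajovoh*, *kewivses*, *uak*); -i when the stem ends in a voiced consonant (*todadod*, *bugojlul*); -ese when the stem ends in a vowel (*tao*, *faweza*).
*a*: final sound = /a/, a vowel → -ese → *aese*.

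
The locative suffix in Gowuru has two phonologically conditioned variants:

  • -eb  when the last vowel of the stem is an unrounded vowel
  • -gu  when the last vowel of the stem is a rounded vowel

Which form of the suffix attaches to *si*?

The last vowel of *si* is /i/, which is an unrounded vowel, so the suffix is -eb.

-eb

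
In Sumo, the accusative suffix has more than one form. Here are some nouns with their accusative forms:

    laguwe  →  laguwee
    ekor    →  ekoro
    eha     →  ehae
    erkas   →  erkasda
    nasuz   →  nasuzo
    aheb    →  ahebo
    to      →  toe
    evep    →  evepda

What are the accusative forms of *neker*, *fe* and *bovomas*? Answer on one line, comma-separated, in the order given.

nekero, fee, bovomasda

The suffix is conditioned by the final sound: -da when the stem ends in a voiceless consonant (*erkas*, *evep*); -o when the stem ends in a voiced consonant (*ekor*, *nasuz*, *aheb*); -e when the stem ends in a vowel (*laguwe*, *eha*, *to*).
*neker* — final sound /r/ (a voiced consonant) → -o → *nekero*.
*fe* — final sound /e/ (a vowel) → -e → *fee*.
*bovomas*: final sound = /s/, a voiceless consonant → -da → *bovomasda*.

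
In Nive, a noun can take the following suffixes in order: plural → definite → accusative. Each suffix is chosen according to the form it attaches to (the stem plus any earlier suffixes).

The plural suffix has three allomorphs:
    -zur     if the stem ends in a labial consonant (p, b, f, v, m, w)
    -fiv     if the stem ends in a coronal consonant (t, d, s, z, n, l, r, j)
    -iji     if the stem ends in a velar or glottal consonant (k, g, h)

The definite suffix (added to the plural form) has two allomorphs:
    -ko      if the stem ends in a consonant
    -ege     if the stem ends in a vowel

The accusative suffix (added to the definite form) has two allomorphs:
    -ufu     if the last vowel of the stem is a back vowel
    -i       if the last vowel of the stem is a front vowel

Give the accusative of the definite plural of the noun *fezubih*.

fezubihijiegei

*fezubih* — final consonant /h/ (velar/glottal) → -iji → *fezubihiji*.
The plural form *fezubihiji*: final sound = /i/, a vowel → -ege → *fezubihijiege*.
Since the last vowel of the definite form *fezubihijiege* is /e/ (a front vowel), it takes -i, giving *fezubihijiegei*.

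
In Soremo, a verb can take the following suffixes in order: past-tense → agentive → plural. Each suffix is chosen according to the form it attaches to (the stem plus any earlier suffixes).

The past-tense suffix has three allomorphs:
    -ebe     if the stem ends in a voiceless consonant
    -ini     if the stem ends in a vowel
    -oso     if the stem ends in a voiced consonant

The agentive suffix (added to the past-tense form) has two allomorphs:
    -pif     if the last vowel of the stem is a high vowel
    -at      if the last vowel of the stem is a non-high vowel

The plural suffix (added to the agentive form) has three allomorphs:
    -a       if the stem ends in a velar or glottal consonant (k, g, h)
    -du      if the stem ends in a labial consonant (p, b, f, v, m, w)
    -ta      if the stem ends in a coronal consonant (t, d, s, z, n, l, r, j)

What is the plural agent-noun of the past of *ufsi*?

ufsiinipifdu

The final sound of *ufsi* is /i/, which is a vowel, so the past-tense suffix is -ini, giving *ufsiini*.
Since the last vowel of the past-tense form *ufsiini* is /i/ (a high vowel), it takes -pif, giving *ufsiinipif*.
The agentive form *ufsiinipif* — final consonant /f/ (labial) → -du → *ufsiinipifdu*.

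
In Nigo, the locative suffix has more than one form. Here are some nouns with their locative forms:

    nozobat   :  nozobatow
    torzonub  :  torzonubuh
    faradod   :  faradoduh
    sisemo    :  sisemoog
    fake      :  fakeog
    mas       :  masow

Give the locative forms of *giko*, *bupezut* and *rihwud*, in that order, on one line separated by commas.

The pattern is voicing of the final sound: -ow when the stem ends in a voiceless consonant (*nozobat*, *mas*); -uh when the stem ends in a voiced consonant (*torzonub*, *faradod*); -og when the stem ends in a vowel (*sisemo*, *fake*).
Since the final sound of *giko* is /o/ (a vowel), it takes -og, giving *gikoog*.
Since the final sound of *bupezut* is /t/ (a voiceless consonant), it takes -ow, giving *bupezutow*.
*rihwud*: final sound = /d/, a voiced consonant → -uh → *rihwuduh*.

gikoog, bupezutow, rihwuduh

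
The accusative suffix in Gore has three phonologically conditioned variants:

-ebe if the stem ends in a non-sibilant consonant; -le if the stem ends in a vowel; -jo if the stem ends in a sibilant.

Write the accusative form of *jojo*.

jojole

The final sound of *jojo* is /o/, which is a vowel, so the suffix is -le, giving *jojole*.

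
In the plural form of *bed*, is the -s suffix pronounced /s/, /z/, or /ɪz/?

/z/

The stem *bed* ends in a voiced non-sibilant sound.
The plural suffix surfaces as /ɪz/ after sibilants, /s/ after other voiceless consonants, and /z/ after other voiced sounds.
So the plural -s on *bed* is pronounced /z/.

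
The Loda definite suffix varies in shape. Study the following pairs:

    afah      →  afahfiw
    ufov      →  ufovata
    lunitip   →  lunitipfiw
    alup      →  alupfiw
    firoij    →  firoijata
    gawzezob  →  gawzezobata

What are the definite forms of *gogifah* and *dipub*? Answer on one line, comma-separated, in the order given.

The alternation tracks the final consonant of the stem — -fiw when the stem ends in a voiceless consonant (*afah*, *lunitip*, *alup*); -ata when the stem ends in a voiced consonant (*ufov*, *firoij*, *gawzezob*).
*gogifah* — final consonant /h/ (voiceless) → -fiw → *gogifahfiw*.
Since the final consonant of *dipub* is /b/ (voiced), it takes -ata, giving *dipubata*.

gogifahfiw, dipubata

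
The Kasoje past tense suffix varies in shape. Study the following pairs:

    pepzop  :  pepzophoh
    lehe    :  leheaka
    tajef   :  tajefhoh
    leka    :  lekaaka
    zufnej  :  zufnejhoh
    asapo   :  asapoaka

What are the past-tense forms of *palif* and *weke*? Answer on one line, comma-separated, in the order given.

palifhoh, wekeaka

The alternation tracks the final sound of the stem — -hoh when the stem ends in a consonant (*pepzop*, *tajef*, *zufnej*); -aka when the stem ends in a vowel (*lehe*, *leka*, *asapo*).
*palif* — final sound /f/ (a consonant) → -hoh → *palifhoh*.
*weke* — final sound /e/ (a vowel) → -aka → *wekeaka*.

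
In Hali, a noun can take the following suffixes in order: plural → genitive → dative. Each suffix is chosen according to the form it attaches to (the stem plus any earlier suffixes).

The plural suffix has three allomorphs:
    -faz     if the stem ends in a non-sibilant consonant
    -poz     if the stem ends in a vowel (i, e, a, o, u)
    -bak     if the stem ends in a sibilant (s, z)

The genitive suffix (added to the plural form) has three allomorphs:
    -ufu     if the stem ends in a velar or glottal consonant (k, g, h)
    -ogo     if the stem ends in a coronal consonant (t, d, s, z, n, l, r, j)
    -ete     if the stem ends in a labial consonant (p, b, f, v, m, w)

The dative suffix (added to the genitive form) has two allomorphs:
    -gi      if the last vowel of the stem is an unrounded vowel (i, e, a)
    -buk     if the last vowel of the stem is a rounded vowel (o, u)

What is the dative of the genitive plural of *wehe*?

wehepozogobuk

Since the final sound of *wehe* is /e/ (a vowel), it takes -poz, giving *wehepoz*.
The final consonant of the plural form *wehepoz* is /z/, which is coronal, so the genitive suffix is -ogo, giving *wehepozogo*.
Since the last vowel of the genitive form *wehepozogo* is /o/ (a rounded vowel), it takes -buk, giving *wehepozogobuk*.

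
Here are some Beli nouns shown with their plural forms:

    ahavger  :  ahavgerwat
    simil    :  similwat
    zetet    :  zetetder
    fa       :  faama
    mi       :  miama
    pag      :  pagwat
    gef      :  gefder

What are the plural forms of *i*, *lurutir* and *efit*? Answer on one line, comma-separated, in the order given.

iama, lurutirwat, efitder

The suffix is conditioned by the final sound: -der when the stem ends in a voiceless consonant (*zetet*, *gef*); -wat when the stem ends in a voiced consonant (*ahavger*, *simil*, *pag*); -ama when the stem ends in a vowel (*fa*, *mi*).
The final sound of *i* is /i/, which is a vowel, so the suffix is -ama, giving *iama*.
*lurutir* — final sound /r/ (a voiced consonant) → -wat → *lurutirwat*.
*efit*: final sound = /t/, a voiceless consonant → -der → *efitder*.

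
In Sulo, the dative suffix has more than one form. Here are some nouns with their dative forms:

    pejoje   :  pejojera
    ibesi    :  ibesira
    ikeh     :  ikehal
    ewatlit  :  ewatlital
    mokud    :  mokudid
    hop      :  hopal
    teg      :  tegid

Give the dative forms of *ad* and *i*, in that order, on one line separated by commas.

The suffix is conditioned by the final sound: -al when the stem ends in a voiceless consonant (*ikeh*, *ewatlit*, *hop*); -id when the stem ends in a voiced consonant (*mokud*, *teg*); -ra when the stem ends in a vowel (*pejoje*, *ibesi*).
Since the final sound of *ad* is /d/ (a voiced consonant), it takes -id, giving *adid*.
*i*: final sound = /i/, a vowel → -ra → *ira*.

adid, ira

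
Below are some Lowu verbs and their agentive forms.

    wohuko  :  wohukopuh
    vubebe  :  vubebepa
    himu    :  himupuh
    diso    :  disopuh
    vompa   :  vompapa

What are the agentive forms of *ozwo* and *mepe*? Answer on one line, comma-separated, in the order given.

The suffix is conditioned by the last vowel: -puh when the last vowel of the stem is a rounded vowel (*wohuko*, *himu*, *diso*); -pa when the last vowel of the stem is an unrounded vowel (*vubebe*, *vompa*).
*ozwo* — last vowel /o/ (a rounded vowel) → -puh → *ozwopuh*.
*mepe*: last vowel = /e/, an unrounded vowel → -pa → *mepepa*.

ozwopuh, mepepa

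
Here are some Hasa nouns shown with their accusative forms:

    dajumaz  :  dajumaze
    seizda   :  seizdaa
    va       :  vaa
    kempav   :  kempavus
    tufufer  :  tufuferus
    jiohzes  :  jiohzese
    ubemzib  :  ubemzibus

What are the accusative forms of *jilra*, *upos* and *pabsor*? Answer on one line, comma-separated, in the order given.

jilraa, upose, pabsorus

Looking at the final sound of each stem: -e when the stem ends in a sibilant (*dajumaz*, *jiohzes*); -us when the stem ends in a non-sibilant consonant (*kempav*, *tufufer*, *ubemzib*); -a when the stem ends in a vowel (*seizda*, *va*).
Since the final sound of *jilra* is /a/ (a vowel), it takes -a, giving *jilraa*.
*upos* — final sound /s/ (a sibilant) → -e → *upose*.
The final sound of *pabsor* is /r/, which is a non-sibilant consonant, so the suffix is -us, giving *pabsorus*.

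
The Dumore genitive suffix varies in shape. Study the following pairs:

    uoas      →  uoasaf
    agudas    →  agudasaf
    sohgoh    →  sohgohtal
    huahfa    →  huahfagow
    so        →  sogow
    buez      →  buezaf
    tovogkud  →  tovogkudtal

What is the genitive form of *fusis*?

fusisaf

The pattern is sibilance of the final sound: -af when the stem ends in a sibilant (*uoas*, *agudas*, *buez*); -tal when the stem ends in a non-sibilant consonant (*sohgoh*, *tovogkud*); -gow when the stem ends in a vowel (*huahfa*, *so*).
Since the final sound of *fusis* is /s/ (a sibilant), it takes -af, giving *fusisaf*.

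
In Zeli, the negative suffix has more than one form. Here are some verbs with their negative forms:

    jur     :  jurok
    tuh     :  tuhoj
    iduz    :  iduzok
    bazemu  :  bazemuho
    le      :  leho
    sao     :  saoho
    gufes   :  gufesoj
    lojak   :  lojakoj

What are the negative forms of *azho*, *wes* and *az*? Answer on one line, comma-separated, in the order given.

azhoho, wesoj, azok

Looking at the final sound of each stem: -oj when the stem ends in a voiceless consonant (*tuh*, *gufes*, *lojak*); -ok when the stem ends in a voiced consonant (*jur*, *iduz*); -ho when the stem ends in a vowel (*bazemu*, *le*, *sao*).
Since the final sound of *azho* is /o/ (a vowel), it takes -ho, giving *azhoho*.
The final sound of *wes* is /s/, which is a voiceless consonant, so the suffix is -oj, giving *wesoj*.
Since the final sound of *az* is /z/ (a voiced consonant), it takes -ok, giving *azok*.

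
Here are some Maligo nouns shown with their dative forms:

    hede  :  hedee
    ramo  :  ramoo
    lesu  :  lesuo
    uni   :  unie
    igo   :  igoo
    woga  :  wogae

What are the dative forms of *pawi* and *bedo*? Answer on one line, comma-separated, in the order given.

The pattern is rounding harmony: -o when the last vowel of the stem is a rounded vowel (*ramo*, *lesu*, *igo*); -e when the last vowel of the stem is an unrounded vowel (*hede*, *uni*, *woga*).
Since the last vowel of *pawi* is /i/ (an unrounded vowel), it takes -e, giving *pawie*.
Since the last vowel of *bedo* is /o/ (a rounded vowel), it takes -o, giving *bedoo*.

pawie, bedoo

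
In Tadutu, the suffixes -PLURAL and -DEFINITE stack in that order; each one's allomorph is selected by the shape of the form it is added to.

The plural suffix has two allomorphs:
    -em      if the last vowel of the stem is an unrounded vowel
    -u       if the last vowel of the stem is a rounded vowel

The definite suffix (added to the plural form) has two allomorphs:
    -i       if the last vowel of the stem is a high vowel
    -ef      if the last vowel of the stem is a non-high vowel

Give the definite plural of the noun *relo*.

reloui

Since the last vowel of *relo* is /o/ (a rounded vowel), it takes -u, giving *relou*.
Since the last vowel of the plural form *relou* is /u/ (a high vowel), it takes -i, giving *reloui*.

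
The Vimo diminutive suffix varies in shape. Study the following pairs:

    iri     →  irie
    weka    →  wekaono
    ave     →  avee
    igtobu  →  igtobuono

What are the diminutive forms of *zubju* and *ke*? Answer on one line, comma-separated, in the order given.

zubjuono, kee

The alternation tracks the last vowel of the stem — -e when the last vowel of the stem is a front vowel (*iri*, *ave*); -ono when the last vowel of the stem is a back vowel (*weka*, *igtobu*).
Since the last vowel of *zubju* is /u/ (a back vowel), it takes -ono, giving *zubjuono*.
Since the last vowel of *ke* is /e/ (a front vowel), it takes -e, giving *kee*.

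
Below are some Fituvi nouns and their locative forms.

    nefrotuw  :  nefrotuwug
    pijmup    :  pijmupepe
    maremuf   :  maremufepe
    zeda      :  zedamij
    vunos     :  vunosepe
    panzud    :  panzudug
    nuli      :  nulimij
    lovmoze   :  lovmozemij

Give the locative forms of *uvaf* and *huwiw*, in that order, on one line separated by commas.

uvafepe, huwiwug

The suffix is conditioned by the final sound: -epe when the stem ends in a voiceless consonant (*pijmup*, *maremuf*, *vunos*); -ug when the stem ends in a voiced consonant (*nefrotuw*, *panzud*); -mij when the stem ends in a vowel (*zeda*, *nuli*, *lovmoze*).
Since the final sound of *uvaf* is /f/ (a voiceless consonant), it takes -epe, giving *uvafepe*.
*huwiw*: final sound = /w/, a voiced consonant → -ug → *huwiwug*.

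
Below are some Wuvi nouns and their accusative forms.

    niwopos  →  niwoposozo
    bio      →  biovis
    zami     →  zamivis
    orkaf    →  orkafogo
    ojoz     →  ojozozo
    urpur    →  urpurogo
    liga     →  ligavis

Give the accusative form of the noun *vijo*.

vijovis

Looking at the final sound of each stem: -ozo when the stem ends in a sibilant (*niwopos*, *ojoz*); -ogo when the stem ends in a non-sibilant consonant (*orkaf*, *urpur*); -vis when the stem ends in a vowel (*bio*, *zami*, *liga*).
*vijo*: final sound = /o/, a vowel → -vis → *vijovis*.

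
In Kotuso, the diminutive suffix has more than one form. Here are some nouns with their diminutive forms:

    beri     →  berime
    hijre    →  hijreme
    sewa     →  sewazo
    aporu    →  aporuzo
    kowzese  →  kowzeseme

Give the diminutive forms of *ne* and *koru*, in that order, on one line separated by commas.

The pattern is front/back vowel harmony: -me when the last vowel of the stem is a front vowel (*beri*, *hijre*, *kowzese*); -zo when the last vowel of the stem is a back vowel (*sewa*, *aporu*).
*ne*: last vowel = /e/, a front vowel → -me → *neme*.
The last vowel of *koru* is /u/, which is a back vowel, so the suffix is -zo, giving *koruzo*.

neme, koruzo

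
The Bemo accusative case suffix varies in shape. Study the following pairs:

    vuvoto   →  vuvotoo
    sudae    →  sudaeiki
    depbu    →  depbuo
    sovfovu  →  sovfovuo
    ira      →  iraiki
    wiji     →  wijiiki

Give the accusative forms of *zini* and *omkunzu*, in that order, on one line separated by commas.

ziniiki, omkunzuo

Looking at the last vowel of each stem: -o when the last vowel of the stem is a rounded vowel (*vuvoto*, *depbu*, *sovfovu*); -iki when the last vowel of the stem is an unrounded vowel (*sudae*, *ira*, *wiji*).
Since the last vowel of *zini* is /i/ (an unrounded vowel), it takes -iki, giving *ziniiki*.
The last vowel of *omkunzu* is /u/, which is a rounded vowel, so the suffix is -o, giving *omkunzuo*.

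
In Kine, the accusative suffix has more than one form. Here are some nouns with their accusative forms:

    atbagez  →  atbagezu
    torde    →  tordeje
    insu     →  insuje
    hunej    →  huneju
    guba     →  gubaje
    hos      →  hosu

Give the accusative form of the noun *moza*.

Looking at the final sound of each stem: -u when the stem ends in a consonant (*atbagez*, *hunej*, *hos*); -je when the stem ends in a vowel (*torde*, *insu*, *guba*).
*moza*: final sound = /a/, a vowel → -je → *mozaje*.

mozaje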